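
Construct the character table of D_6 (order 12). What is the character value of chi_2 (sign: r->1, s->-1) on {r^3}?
Conjugacy classes: {e} of size 1, {r^3} of size 1, {r^1, r^5} of size 2, {r^2, r^4} of size 2, {s, sr^2, ...} of size 3, {sr, sr^3, ...} of size 3.
Character table:
  irrep \ class              {e} (size 1)  {r^3} (size 1)  {r^1, r^5} (size 2)  {r^2, r^4} (size 2)  {s, sr^2, ...} (size 3)  {sr, sr^3, ...} (size 3)
  chi_1 (triv)               1             1               1                    1                    1                        1                       
  chi_2 (sign: r->1, s->-1)  1             1               1                    1                    -1                       -1                      
  chi_3 (r->-1, s->1)        1             -1              -1                   1                    1                        -1                      
  chi_4 (r->-1, s->-1)       1             -1              -1                   1                    -1                       1                       
  chi_5 (2d, j=1)            2             -2              1                    -1                   0                        0                       
  chi_6 (2d, j=2)            2             2               -1                   -1                   0                        0                       

Spot check: chi_2 (sign: r->1, s->-1) on {r^3} = 1.

Justification: D_6 has order 2*6 = 12 with 6 conjugacy classes, hence 6 irreducibles. Sum of squared dims 1 + 1 + 1 + 1 + 4 + 4 = 12 = |G|. Linear characters come from the abelianisation; the 2-dimensional irreps have character r^k -> 2*cos(2*pi*j*k/6), reflections -> 0.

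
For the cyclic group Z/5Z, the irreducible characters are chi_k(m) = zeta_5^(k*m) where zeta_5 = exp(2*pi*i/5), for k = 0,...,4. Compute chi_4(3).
chi_4(3) = zeta_5^12 = exp(4*I*pi/5)

Why: chi_4(3) = zeta_5^(4*3) = zeta_5^12. Since zeta_5^5 = 1, this equals zeta_5^2 = exp(2*pi*i*2/5) = exp(4*I*pi/5).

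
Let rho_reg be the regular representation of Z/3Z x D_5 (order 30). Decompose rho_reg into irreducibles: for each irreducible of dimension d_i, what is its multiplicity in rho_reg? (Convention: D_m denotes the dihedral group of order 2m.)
Each irreducible V_i of dimension d_i appears with multiplicity d_i, i.e. rho_reg = (direct sum over all irreducibles V_i) d_i V_i. The irreducible dimensions for Z/3Z x D_5 are 1, 1, 1, 1, 1, 1, 2, 2, 2, 2, 2, 2: 6 irreducibles of dimension 1, each with multiplicity 1; 6 irreducibles of dimension 2, each with multiplicity 2. Total dimension 6*1*1 + 6*2*2 = 30 = |G|.

Proof sketch: General theorem: in the regular representation of a finite group G, each irreducible appears with multiplicity equal to its dimension. Check: dim(rho_reg) = sum d_i^2 = 1 + 1 + 1 + 1 + 1 + 1 + 4 + 4 + 4 + 4 + 4 + 4 = 30 = |G|.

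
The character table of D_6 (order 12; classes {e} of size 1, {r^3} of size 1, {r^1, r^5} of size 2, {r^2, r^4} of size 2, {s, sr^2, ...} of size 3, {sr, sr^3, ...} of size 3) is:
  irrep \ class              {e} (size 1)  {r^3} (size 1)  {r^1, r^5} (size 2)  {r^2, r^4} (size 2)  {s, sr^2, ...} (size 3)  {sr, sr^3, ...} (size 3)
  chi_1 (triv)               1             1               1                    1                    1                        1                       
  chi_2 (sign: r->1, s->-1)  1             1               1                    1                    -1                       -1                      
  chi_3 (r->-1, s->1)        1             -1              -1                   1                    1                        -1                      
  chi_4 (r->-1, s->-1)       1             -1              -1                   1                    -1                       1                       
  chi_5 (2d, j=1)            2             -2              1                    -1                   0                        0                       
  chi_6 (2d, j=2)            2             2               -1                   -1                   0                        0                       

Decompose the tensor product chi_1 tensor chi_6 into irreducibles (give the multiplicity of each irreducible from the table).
chi_1 tensor chi_6 = chi_6 (all other irreducibles have multiplicity 0).

Details: The character of a tensor product is the pointwise product (chi_1 * chi_6)(C) = chi_1(C) * chi_6(C):
  {e}: (1)*(2), {r^3}: (1)*(2), {r^1, r^5}: (1)*(-1), {r^2, r^4}: (1)*(-1), {s, sr^2, ...}: (1)*(0), {sr, sr^3, ...}: (1)*(0)
so (chi_1 * chi_6) takes values
  {e} -> 2, {r^3} -> 2, {r^1, r^5} -> -1, {r^2, r^4} -> -1, {s, sr^2, ...} -> 0, {sr, sr^3, ...} -> 0.
Now take the inner product of this character with each irreducible chi from the table, <chi_1*chi_6, chi> = (1/12) sum_C |C| (chi_1*chi_6)(C) conj(chi(C)):
  <chi_1*chi_6, chi_1> = (1/12)[1*(2)*conj(1) + 1*(2)*conj(1) + 2*(-1)*conj(1) + 2*(-1)*conj(1) + 3*(0)*conj(1) + 3*(0)*conj(1)]
      = (1/12)[(2) + (2) + (-2) + (-2) + (0) + (0)] = 0/12 = 0
  <chi_1*chi_6, chi_2> = (1/12)[1*(2)*conj(1) + 1*(2)*conj(1) + 2*(-1)*conj(1) + 2*(-1)*conj(1) + 3*(0)*conj(-1) + 3*(0)*conj(-1)]
      = (1/12)[(2) + (2) + (-2) + (-2) + (0) + (0)] = 0/12 = 0
  <chi_1*chi_6, chi_3> = (1/12)[1*(2)*conj(1) + 1*(2)*conj(-1) + 2*(-1)*conj(-1) + 2*(-1)*conj(1) + 3*(0)*conj(1) + 3*(0)*conj(-1)]
      = (1/12)[(2) + (-2) + (2) + (-2) + (0) + (0)] = 0/12 = 0
  <chi_1*chi_6, chi_4> = (1/12)[1*(2)*conj(1) + 1*(2)*conj(-1) + 2*(-1)*conj(-1) + 2*(-1)*conj(1) + 3*(0)*conj(-1) + 3*(0)*conj(1)]
      = (1/12)[(2) + (-2) + (2) + (-2) + (0) + (0)] = 0/12 = 0
  <chi_1*chi_6, chi_5> = (1/12)[1*(2)*conj(2) + 1*(2)*conj(-2) + 2*(-1)*conj(1) + 2*(-1)*conj(-1) + 3*(0)*conj(0) + 3*(0)*conj(0)]
      = (1/12)[(4) + (-4) + (-2) + (2) + (0) + (0)] = 0/12 = 0
  <chi_1*chi_6, chi_6> = (1/12)[1*(2)*conj(2) + 1*(2)*conj(2) + 2*(-1)*conj(-1) + 2*(-1)*conj(-1) + 3*(0)*conj(0) + 3*(0)*conj(0)]
      = (1/12)[(4) + (4) + (2) + (2) + (0) + (0)] = 12/12 = 1
Hence the multiplicities are chi_6: 1. Dimension check: dim(chi_1)*dim(chi_6) = 1*2 = 2 and sum (mult * dim) = 1*2 = 2.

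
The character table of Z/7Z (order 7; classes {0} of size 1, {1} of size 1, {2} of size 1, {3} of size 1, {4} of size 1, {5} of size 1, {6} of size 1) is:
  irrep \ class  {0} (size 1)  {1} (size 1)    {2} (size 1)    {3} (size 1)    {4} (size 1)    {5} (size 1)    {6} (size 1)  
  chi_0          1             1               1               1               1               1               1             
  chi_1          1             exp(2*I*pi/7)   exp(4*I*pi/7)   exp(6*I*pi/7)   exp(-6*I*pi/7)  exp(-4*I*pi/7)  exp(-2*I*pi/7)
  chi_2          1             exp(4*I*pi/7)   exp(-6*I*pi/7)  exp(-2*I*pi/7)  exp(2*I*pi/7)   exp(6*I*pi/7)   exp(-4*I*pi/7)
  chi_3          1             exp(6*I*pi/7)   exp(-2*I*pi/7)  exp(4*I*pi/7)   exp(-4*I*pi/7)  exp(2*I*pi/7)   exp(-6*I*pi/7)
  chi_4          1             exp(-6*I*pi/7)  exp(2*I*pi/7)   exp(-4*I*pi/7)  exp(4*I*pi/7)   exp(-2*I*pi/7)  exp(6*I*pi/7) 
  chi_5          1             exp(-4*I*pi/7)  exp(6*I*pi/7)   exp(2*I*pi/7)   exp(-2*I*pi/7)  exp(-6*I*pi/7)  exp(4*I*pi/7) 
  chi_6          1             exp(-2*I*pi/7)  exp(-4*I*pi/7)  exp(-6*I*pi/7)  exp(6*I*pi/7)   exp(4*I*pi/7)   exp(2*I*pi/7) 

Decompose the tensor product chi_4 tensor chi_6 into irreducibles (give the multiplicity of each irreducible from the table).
chi_4 tensor chi_6 = chi_3 (all other irreducibles have multiplicity 0).

Explanation: The character of a tensor product is the pointwise product (chi_4 * chi_6)(C) = chi_4(C) * chi_6(C):
  {0}: (1)*(1), {1}: (exp(-6*I*pi/7))*(exp(-2*I*pi/7)), {2}: (exp(2*I*pi/7))*(exp(-4*I*pi/7)), {3}: (exp(-4*I*pi/7))*(exp(-6*I*pi/7)), {4}: (exp(4*I*pi/7))*(exp(6*I*pi/7)), {5}: (exp(-2*I*pi/7))*(exp(4*I*pi/7)), {6}: (exp(6*I*pi/7))*(exp(2*I*pi/7))
so (chi_4 * chi_6) takes values
  {0} -> 1, {1} -> exp(6*I*pi/7), {2} -> exp(-2*I*pi/7), {3} -> exp(4*I*pi/7), {4} -> exp(-4*I*pi/7), {5} -> exp(2*I*pi/7), {6} -> exp(-6*I*pi/7).
Now take the inner product of this character with each irreducible chi from the table, <chi_4*chi_6, chi> = (1/7) sum_C |C| (chi_4*chi_6)(C) conj(chi(C)):
  <chi_4*chi_6, chi_0> = (1/7)[1*(1)*conj(1) + 1*(exp(6*I*pi/7))*conj(1) + 1*(exp(-2*I*pi/7))*conj(1) + 1*(exp(4*I*pi/7))*conj(1) + 1*(exp(-4*I*pi/7))*conj(1) + 1*(exp(2*I*pi/7))*conj(1) + 1*(exp(-6*I*pi/7))*conj(1)]
      = (1/7)[(1) + (exp(6*I*pi/7)) + (exp(-2*I*pi/7)) + (exp(4*I*pi/7)) + (exp(-4*I*pi/7)) + (exp(2*I*pi/7)) + (exp(-6*I*pi/7))] = 0/7 = 0
  <chi_4*chi_6, chi_1> = (1/7)[1*(1)*conj(1) + 1*(exp(6*I*pi/7))*conj(exp(2*I*pi/7)) + 1*(exp(-2*I*pi/7))*conj(exp(4*I*pi/7)) + 1*(exp(4*I*pi/7))*conj(exp(6*I*pi/7)) + 1*(exp(-4*I*pi/7))*conj(exp(-6*I*pi/7)) + 1*(exp(2*I*pi/7))*conj(exp(-4*I*pi/7)) + 1*(exp(-6*I*pi/7))*conj(exp(-2*I*pi/7))]
      = (1/7)[(1) + (exp(4*I*pi/7)) + (exp(-6*I*pi/7)) + (exp(-2*I*pi/7)) + (exp(2*I*pi/7)) + (exp(6*I*pi/7)) + (exp(-4*I*pi/7))] = 0/7 = 0
  <chi_4*chi_6, chi_2> = (1/7)[1*(1)*conj(1) + 1*(exp(6*I*pi/7))*conj(exp(4*I*pi/7)) + 1*(exp(-2*I*pi/7))*conj(exp(-6*I*pi/7)) + 1*(exp(4*I*pi/7))*conj(exp(-2*I*pi/7)) + 1*(exp(-4*I*pi/7))*conj(exp(2*I*pi/7)) + 1*(exp(2*I*pi/7))*conj(exp(6*I*pi/7)) + 1*(exp(-6*I*pi/7))*conj(exp(-4*I*pi/7))]
      = (1/7)[(1) + (exp(2*I*pi/7)) + (exp(4*I*pi/7)) + (exp(6*I*pi/7)) + (exp(-6*I*pi/7)) + (exp(-4*I*pi/7)) + (exp(-2*I*pi/7))] = 0/7 = 0
  <chi_4*chi_6, chi_3> = (1/7)[1*(1)*conj(1) + 1*(exp(6*I*pi/7))*conj(exp(6*I*pi/7)) + 1*(exp(-2*I*pi/7))*conj(exp(-2*I*pi/7)) + 1*(exp(4*I*pi/7))*conj(exp(4*I*pi/7)) + 1*(exp(-4*I*pi/7))*conj(exp(-4*I*pi/7)) + 1*(exp(2*I*pi/7))*conj(exp(2*I*pi/7)) + 1*(exp(-6*I*pi/7))*conj(exp(-6*I*pi/7))]
      = (1/7)[(1) + (1) + (1) + (1) + (1) + (1) + (1)] = 7/7 = 1
  <chi_4*chi_6, chi_4> = (1/7)[1*(1)*conj(1) + 1*(exp(6*I*pi/7))*conj(exp(-6*I*pi/7)) + 1*(exp(-2*I*pi/7))*conj(exp(2*I*pi/7)) + 1*(exp(4*I*pi/7))*conj(exp(-4*I*pi/7)) + 1*(exp(-4*I*pi/7))*conj(exp(4*I*pi/7)) + 1*(exp(2*I*pi/7))*conj(exp(-2*I*pi/7)) + 1*(exp(-6*I*pi/7))*conj(exp(6*I*pi/7))]
      = (1/7)[(1) + (exp(-2*I*pi/7)) + (exp(-4*I*pi/7)) + (exp(-6*I*pi/7)) + (exp(6*I*pi/7)) + (exp(4*I*pi/7)) + (exp(2*I*pi/7))] = 0/7 = 0
  <chi_4*chi_6, chi_5> = (1/7)[1*(1)*conj(1) + 1*(exp(6*I*pi/7))*conj(exp(-4*I*pi/7)) + 1*(exp(-2*I*pi/7))*conj(exp(6*I*pi/7)) + 1*(exp(4*I*pi/7))*conj(exp(2*I*pi/7)) + 1*(exp(-4*I*pi/7))*conj(exp(-2*I*pi/7)) + 1*(exp(2*I*pi/7))*conj(exp(-6*I*pi/7)) + 1*(exp(-6*I*pi/7))*conj(exp(4*I*pi/7))]
      = (1/7)[(1) + (exp(-4*I*pi/7)) + (exp(6*I*pi/7)) + (exp(2*I*pi/7)) + (exp(-2*I*pi/7)) + (exp(-6*I*pi/7)) + (exp(4*I*pi/7))] = 0/7 = 0
  <chi_4*chi_6, chi_6> = (1/7)[1*(1)*conj(1) + 1*(exp(6*I*pi/7))*conj(exp(-2*I*pi/7)) + 1*(exp(-2*I*pi/7))*conj(exp(-4*I*pi/7)) + 1*(exp(4*I*pi/7))*conj(exp(-6*I*pi/7)) + 1*(exp(-4*I*pi/7))*conj(exp(6*I*pi/7)) + 1*(exp(2*I*pi/7))*conj(exp(4*I*pi/7)) + 1*(exp(-6*I*pi/7))*conj(exp(2*I*pi/7))]
      = (1/7)[(1) + (exp(-6*I*pi/7)) + (exp(2*I*pi/7)) + (exp(-4*I*pi/7)) + (exp(4*I*pi/7)) + (exp(-2*I*pi/7)) + (exp(6*I*pi/7))] = 0/7 = 0
(Exp terms are combined using exp(i*s)*conj(exp(i*t)) = exp(i*(s-t)), and sums of them are collapsed using the identity that for every m > 1 the m distinct m-th roots of unity sum to 0, e.g. 1 + exp(2*I*pi/3) + exp(-2*I*pi/3) = 0.)
Hence the multiplicities are chi_3: 1. Dimension check: dim(chi_4)*dim(chi_6) = 1*1 = 1 and sum (mult * dim) = 1*1 = 1.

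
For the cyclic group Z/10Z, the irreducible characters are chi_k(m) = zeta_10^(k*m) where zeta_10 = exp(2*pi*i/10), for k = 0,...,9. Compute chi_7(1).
chi_7(1) = zeta_10^7 = exp(-3*I*pi/5)

Justification: chi_7(1) = zeta_10^(7*1) = zeta_10^7. Since zeta_10^10 = 1, this equals zeta_10^7 = exp(2*pi*i*7/10) = exp(-3*I*pi/5).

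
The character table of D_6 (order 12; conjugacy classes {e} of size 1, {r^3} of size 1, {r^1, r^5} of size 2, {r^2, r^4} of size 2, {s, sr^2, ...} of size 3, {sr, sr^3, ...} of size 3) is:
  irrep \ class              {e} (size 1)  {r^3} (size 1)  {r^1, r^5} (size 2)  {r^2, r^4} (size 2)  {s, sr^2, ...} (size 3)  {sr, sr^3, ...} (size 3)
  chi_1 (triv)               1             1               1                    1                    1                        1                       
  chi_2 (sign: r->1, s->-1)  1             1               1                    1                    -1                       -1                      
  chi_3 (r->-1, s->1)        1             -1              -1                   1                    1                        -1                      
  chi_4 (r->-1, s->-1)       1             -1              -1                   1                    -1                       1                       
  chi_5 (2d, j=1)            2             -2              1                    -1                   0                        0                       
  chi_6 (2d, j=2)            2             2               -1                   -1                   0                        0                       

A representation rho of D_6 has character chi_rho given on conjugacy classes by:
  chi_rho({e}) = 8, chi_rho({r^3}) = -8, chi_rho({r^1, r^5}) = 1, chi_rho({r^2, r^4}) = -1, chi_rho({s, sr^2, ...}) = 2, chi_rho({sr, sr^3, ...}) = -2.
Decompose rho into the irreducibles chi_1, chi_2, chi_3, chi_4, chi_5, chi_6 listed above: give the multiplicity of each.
Multiplicities: chi_1: 0, chi_2: 0, chi_3: 2, chi_4: 0, chi_5: 3, chi_6: 0.

Justification: Use <chi_rho, chi> = (1/|G|) sum_C |C| * chi_rho(C) * conj(chi(C)) with |G| = 12 for each irreducible chi in the table:
  <chi_rho, chi_1> = (1/12)[1*(8)*conj(1) + 1*(-8)*conj(1) + 2*(1)*conj(1) + 2*(-1)*conj(1) + 3*(2)*conj(1) + 3*(-2)*conj(1)]
      = (1/12)[(8) + (-8) + (2) + (-2) + (6) + (-6)] = 0/12 = 0
  <chi_rho, chi_2> = (1/12)[1*(8)*conj(1) + 1*(-8)*conj(1) + 2*(1)*conj(1) + 2*(-1)*conj(1) + 3*(2)*conj(-1) + 3*(-2)*conj(-1)]
      = (1/12)[(8) + (-8) + (2) + (-2) + (-6) + (6)] = 0/12 = 0
  <chi_rho, chi_3> = (1/12)[1*(8)*conj(1) + 1*(-8)*conj(-1) + 2*(1)*conj(-1) + 2*(-1)*conj(1) + 3*(2)*conj(1) + 3*(-2)*conj(-1)]
      = (1/12)[(8) + (8) + (-2) + (-2) + (6) + (6)] = 24/12 = 2
  <chi_rho, chi_4> = (1/12)[1*(8)*conj(1) + 1*(-8)*conj(-1) + 2*(1)*conj(-1) + 2*(-1)*conj(1) + 3*(2)*conj(-1) + 3*(-2)*conj(1)]
      = (1/12)[(8) + (8) + (-2) + (-2) + (-6) + (-6)] = 0/12 = 0
  <chi_rho, chi_5> = (1/12)[1*(8)*conj(2) + 1*(-8)*conj(-2) + 2*(1)*conj(1) + 2*(-1)*conj(-1) + 3*(2)*conj(0) + 3*(-2)*conj(0)]
      = (1/12)[(16) + (16) + (2) + (2) + (0) + (0)] = 36/12 = 3
  <chi_rho, chi_6> = (1/12)[1*(8)*conj(2) + 1*(-8)*conj(2) + 2*(1)*conj(-1) + 2*(-1)*conj(-1) + 3*(2)*conj(0) + 3*(-2)*conj(0)]
      = (1/12)[(16) + (-16) + (-2) + (2) + (0) + (0)] = 0/12 = 0
Dimension check: dim(rho) = sum (mult * dim) = 0*1 + 0*1 + 2*1 + 0*1 + 3*2 + 0*2 = 8 = chi_rho(e) = 8.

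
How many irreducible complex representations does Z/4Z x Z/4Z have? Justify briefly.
16

The number of irreducible complex representations of a finite group equals its number of conjugacy classes. Z/4Z x Z/4Z is abelian of order 16, so every element is its own conjugacy class: 16 classes, so Z/4Z x Z/4Z (order 16) has exactly 16 irreducible complex representations.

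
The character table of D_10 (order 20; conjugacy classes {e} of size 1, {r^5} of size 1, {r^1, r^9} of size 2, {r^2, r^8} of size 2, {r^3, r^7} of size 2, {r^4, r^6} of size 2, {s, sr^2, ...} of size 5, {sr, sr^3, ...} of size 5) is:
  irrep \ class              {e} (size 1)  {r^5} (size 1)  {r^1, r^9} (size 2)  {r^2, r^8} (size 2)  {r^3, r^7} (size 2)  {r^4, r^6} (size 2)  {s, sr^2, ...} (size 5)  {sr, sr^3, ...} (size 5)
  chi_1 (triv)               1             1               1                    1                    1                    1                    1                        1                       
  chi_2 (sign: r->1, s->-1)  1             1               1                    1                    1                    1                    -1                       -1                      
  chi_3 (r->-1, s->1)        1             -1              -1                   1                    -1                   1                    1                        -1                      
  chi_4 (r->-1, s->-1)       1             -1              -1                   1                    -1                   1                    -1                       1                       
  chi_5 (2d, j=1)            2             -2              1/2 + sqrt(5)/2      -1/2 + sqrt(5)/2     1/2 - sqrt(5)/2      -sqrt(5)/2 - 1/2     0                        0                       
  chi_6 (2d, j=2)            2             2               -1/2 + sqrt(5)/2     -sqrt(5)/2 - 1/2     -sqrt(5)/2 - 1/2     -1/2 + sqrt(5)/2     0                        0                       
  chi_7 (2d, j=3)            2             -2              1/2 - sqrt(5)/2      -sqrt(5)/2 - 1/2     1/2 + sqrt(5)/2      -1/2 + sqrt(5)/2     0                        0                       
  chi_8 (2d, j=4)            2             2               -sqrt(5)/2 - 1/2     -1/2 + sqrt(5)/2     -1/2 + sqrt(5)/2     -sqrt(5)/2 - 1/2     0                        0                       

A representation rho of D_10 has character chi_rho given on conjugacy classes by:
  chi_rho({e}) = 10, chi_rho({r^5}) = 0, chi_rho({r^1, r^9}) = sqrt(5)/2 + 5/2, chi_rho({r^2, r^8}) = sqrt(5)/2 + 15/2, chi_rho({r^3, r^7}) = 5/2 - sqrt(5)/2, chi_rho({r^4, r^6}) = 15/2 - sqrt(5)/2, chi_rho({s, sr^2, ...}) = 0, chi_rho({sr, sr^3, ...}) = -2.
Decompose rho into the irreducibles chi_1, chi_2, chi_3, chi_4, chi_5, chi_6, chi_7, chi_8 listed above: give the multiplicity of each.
Multiplicities: chi_1: 2, chi_2: 3, chi_3: 2, chi_4: 1, chi_5: 1, chi_6: 0, chi_7: 0, chi_8: 0.

Use <chi_rho, chi> = (1/|G|) sum_C |C| * chi_rho(C) * conj(chi(C)) with |G| = 20 for each irreducible chi in the table:
  <chi_rho, chi_1> = (1/20)[1*(10)*conj(1) + 1*(0)*conj(1) + 2*(sqrt(5)/2 + 5/2)*conj(1) + 2*(sqrt(5)/2 + 15/2)*conj(1) + 2*(5/2 - sqrt(5)/2)*conj(1) + 2*(15/2 - sqrt(5)/2)*conj(1) + 5*(0)*conj(1) + 5*(-2)*conj(1)]
      = (1/20)[(10) + (0) + (sqrt(5) + 5) + (sqrt(5) + 15) + (5 - sqrt(5)) + (15 - sqrt(5)) + (0) + (-10)] = 40/20 = 2
  <chi_rho, chi_2> = (1/20)[1*(10)*conj(1) + 1*(0)*conj(1) + 2*(sqrt(5)/2 + 5/2)*conj(1) + 2*(sqrt(5)/2 + 15/2)*conj(1) + 2*(5/2 - sqrt(5)/2)*conj(1) + 2*(15/2 - sqrt(5)/2)*conj(1) + 5*(0)*conj(-1) + 5*(-2)*conj(-1)]
      = (1/20)[(10) + (0) + (sqrt(5) + 5) + (sqrt(5) + 15) + (5 - sqrt(5)) + (15 - sqrt(5)) + (0) + (10)] = 60/20 = 3
  <chi_rho, chi_3> = (1/20)[1*(10)*conj(1) + 1*(0)*conj(-1) + 2*(sqrt(5)/2 + 5/2)*conj(-1) + 2*(sqrt(5)/2 + 15/2)*conj(1) + 2*(5/2 - sqrt(5)/2)*conj(-1) + 2*(15/2 - sqrt(5)/2)*conj(1) + 5*(0)*conj(1) + 5*(-2)*conj(-1)]
      = (1/20)[(10) + (0) + (-5 - sqrt(5)) + (sqrt(5) + 15) + (-5 + sqrt(5)) + (15 - sqrt(5)) + (0) + (10)] = 40/20 = 2
  <chi_rho, chi_4> = (1/20)[1*(10)*conj(1) + 1*(0)*conj(-1) + 2*(sqrt(5)/2 + 5/2)*conj(-1) + 2*(sqrt(5)/2 + 15/2)*conj(1) + 2*(5/2 - sqrt(5)/2)*conj(-1) + 2*(15/2 - sqrt(5)/2)*conj(1) + 5*(0)*conj(-1) + 5*(-2)*conj(1)]
      = (1/20)[(10) + (0) + (-5 - sqrt(5)) + (sqrt(5) + 15) + (-5 + sqrt(5)) + (15 - sqrt(5)) + (0) + (-10)] = 20/20 = 1
  <chi_rho, chi_5> = (1/20)[1*(10)*conj(2) + 1*(0)*conj(-2) + 2*(sqrt(5)/2 + 5/2)*conj(1/2 + sqrt(5)/2) + 2*(sqrt(5)/2 + 15/2)*conj(-1/2 + sqrt(5)/2) + 2*(5/2 - sqrt(5)/2)*conj(1/2 - sqrt(5)/2) + 2*(15/2 - sqrt(5)/2)*conj(-sqrt(5)/2 - 1/2) + 5*(0)*conj(0) + 5*(-2)*conj(0)]
      = (1/20)[(20) + (0) + (5 + 3*sqrt(5)) + (-5 + 7*sqrt(5)) + (5 - 3*sqrt(5)) + (-7*sqrt(5) - 5) + (0) + (0)] = 20/20 = 1
  <chi_rho, chi_6> = (1/20)[1*(10)*conj(2) + 1*(0)*conj(2) + 2*(sqrt(5)/2 + 5/2)*conj(-1/2 + sqrt(5)/2) + 2*(sqrt(5)/2 + 15/2)*conj(-sqrt(5)/2 - 1/2) + 2*(5/2 - sqrt(5)/2)*conj(-sqrt(5)/2 - 1/2) + 2*(15/2 - sqrt(5)/2)*conj(-1/2 + sqrt(5)/2) + 5*(0)*conj(0) + 5*(-2)*conj(0)]
      = (1/20)[(20) + (0) + (2*sqrt(5)) + (-8*sqrt(5) - 10) + (-2*sqrt(5)) + (-10 + 8*sqrt(5)) + (0) + (0)] = 0/20 = 0
  <chi_rho, chi_7> = (1/20)[1*(10)*conj(2) + 1*(0)*conj(-2) + 2*(sqrt(5)/2 + 5/2)*conj(1/2 - sqrt(5)/2) + 2*(sqrt(5)/2 + 15/2)*conj(-sqrt(5)/2 - 1/2) + 2*(5/2 - sqrt(5)/2)*conj(1/2 + sqrt(5)/2) + 2*(15/2 - sqrt(5)/2)*conj(-1/2 + sqrt(5)/2) + 5*(0)*conj(0) + 5*(-2)*conj(0)]
      = (1/20)[(20) + (0) + (-2*sqrt(5)) + (-8*sqrt(5) - 10) + (2*sqrt(5)) + (-10 + 8*sqrt(5)) + (0) + (0)] = 0/20 = 0
  <chi_rho, chi_8> = (1/20)[1*(10)*conj(2) + 1*(0)*conj(2) + 2*(sqrt(5)/2 + 5/2)*conj(-sqrt(5)/2 - 1/2) + 2*(sqrt(5)/2 + 15/2)*conj(-1/2 + sqrt(5)/2) + 2*(5/2 - sqrt(5)/2)*conj(-1/2 + sqrt(5)/2) + 2*(15/2 - sqrt(5)/2)*conj(-sqrt(5)/2 - 1/2) + 5*(0)*conj(0) + 5*(-2)*conj(0)]
      = (1/20)[(20) + (0) + (-3*sqrt(5) - 5) + (-5 + 7*sqrt(5)) + (-5 + 3*sqrt(5)) + (-7*sqrt(5) - 5) + (0) + (0)] = 0/20 = 0
Dimension check: dim(rho) = sum (mult * dim) = 2*1 + 3*1 + 2*1 + 1*1 + 1*2 + 0*2 + 0*2 + 0*2 = 10 = chi_rho(e) = 10.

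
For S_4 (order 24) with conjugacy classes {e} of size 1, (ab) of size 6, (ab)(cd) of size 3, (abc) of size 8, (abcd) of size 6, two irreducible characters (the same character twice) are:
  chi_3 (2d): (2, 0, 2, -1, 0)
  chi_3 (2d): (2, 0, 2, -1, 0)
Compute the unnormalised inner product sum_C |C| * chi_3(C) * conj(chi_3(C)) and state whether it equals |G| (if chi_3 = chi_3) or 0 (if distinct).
Sum = 24 = |G| = 24; so <chi_3, chi_3> = 1 (norm-1 confirms irreducibility).

Proof sketch: Compute term by term over conjugacy classes (|C| * chi_3(C) * conj(chi_3(C))):
  1*(2)*conj(2) + 6*(0)*conj(0) + 3*(2)*conj(2) + 8*(-1)*conj(-1) + 6*(0)*conj(0)
  = (4) + (0) + (12) + (8) + (0)
  = 24.
Dividing by |G| = 24 gives 24/24 = 1, matching the row-orthogonality relation <chi_3, chi_3> = [chi_3 = chi_3].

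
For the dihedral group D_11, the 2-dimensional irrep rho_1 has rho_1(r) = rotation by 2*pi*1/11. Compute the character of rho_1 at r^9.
chi_{rho_1}(r^9) = 2*cos(2*pi*1*9/11) = 2*cos(4*pi/11)

Justification: rho_1(r^9) is rotation by angle 2*pi*1*9/11, whose trace is 2*cos(2*pi*1*9/11) = 2*cos(4*pi/11).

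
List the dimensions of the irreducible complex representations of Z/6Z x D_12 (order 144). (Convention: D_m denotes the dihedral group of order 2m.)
Dimensions: 1, 1, 1, 1, 1, 1, 1, 1, 1, 1, 1, 1, 1, 1, 1, 1, 1, 1, 1, 1, 1, 1, 1, 1, 2, 2, 2, 2, 2, 2, 2, 2, 2, 2, 2, 2, 2, 2, 2, 2, 2, 2, 2, 2, 2, 2, 2, 2, 2, 2, 2, 2, 2, 2

Why: There are 54 irreducibles (= number of conjugacy classes). Their dimensions d_i satisfy sum d_i^2 = |G| = 144: 1 + 1 + 1 + 1 + 1 + 1 + 1 + 1 + 1 + 1 + 1 + 1 + 1 + 1 + 1 + 1 + 1 + 1 + 1 + 1 + 1 + 1 + 1 + 1 + 4 + 4 + 4 + 4 + 4 + 4 + 4 + 4 + 4 + 4 + 4 + 4 + 4 + 4 + 4 + 4 + 4 + 4 + 4 + 4 + 4 + 4 + 4 + 4 + 4 + 4 + 4 + 4 + 4 + 4 = 144. (For the product with Z/6Z: each of the 6 1-dim characters of Z/6Z tensors with each irrep of D_12, giving 6 copies of each D_12-dimension.)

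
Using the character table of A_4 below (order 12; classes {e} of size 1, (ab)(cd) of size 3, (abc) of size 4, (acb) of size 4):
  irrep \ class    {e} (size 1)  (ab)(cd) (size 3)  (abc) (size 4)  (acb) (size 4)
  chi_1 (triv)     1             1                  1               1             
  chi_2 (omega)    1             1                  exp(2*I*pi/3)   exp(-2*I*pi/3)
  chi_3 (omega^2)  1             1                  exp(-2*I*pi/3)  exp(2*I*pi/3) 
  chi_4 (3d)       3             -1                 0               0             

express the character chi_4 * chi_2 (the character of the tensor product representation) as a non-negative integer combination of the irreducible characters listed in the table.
chi_4 tensor chi_2 = chi_4 (all other irreducibles have multiplicity 0).

Argument: The character of a tensor product is the pointwise product (chi_4 * chi_2)(C) = chi_4(C) * chi_2(C):
  {e}: (3)*(1), (ab)(cd): (-1)*(1), (abc): (0)*(exp(2*I*pi/3)), (acb): (0)*(exp(-2*I*pi/3))
so (chi_4 * chi_2) takes values
  {e} -> 3, (ab)(cd) -> -1, (abc) -> 0, (acb) -> 0.
Now take the inner product of this character with each irreducible chi from the table, <chi_4*chi_2, chi> = (1/12) sum_C |C| (chi_4*chi_2)(C) conj(chi(C)):
  <chi_4*chi_2, chi_1> = (1/12)[1*(3)*conj(1) + 3*(-1)*conj(1) + 4*(0)*conj(1) + 4*(0)*conj(1)]
      = (1/12)[(3) + (-3) + (0) + (0)] = 0/12 = 0
  <chi_4*chi_2, chi_2> = (1/12)[1*(3)*conj(1) + 3*(-1)*conj(1) + 4*(0)*conj(exp(2*I*pi/3)) + 4*(0)*conj(exp(-2*I*pi/3))]
      = (1/12)[(3) + (-3) + (0) + (0)] = 0/12 = 0
  <chi_4*chi_2, chi_3> = (1/12)[1*(3)*conj(1) + 3*(-1)*conj(1) + 4*(0)*conj(exp(-2*I*pi/3)) + 4*(0)*conj(exp(2*I*pi/3))]
      = (1/12)[(3) + (-3) + (0) + (0)] = 0/12 = 0
  <chi_4*chi_2, chi_4> = (1/12)[1*(3)*conj(3) + 3*(-1)*conj(-1) + 4*(0)*conj(0) + 4*(0)*conj(0)]
      = (1/12)[(9) + (3) + (0) + (0)] = 12/12 = 1
(Exp terms are combined using exp(i*s)*conj(exp(i*t)) = exp(i*(s-t)), and sums of them are collapsed using the identity that for every m > 1 the m distinct m-th roots of unity sum to 0, e.g. 1 + exp(2*I*pi/3) + exp(-2*I*pi/3) = 0.)
Hence the multiplicities are chi_4: 1. Dimension check: dim(chi_4)*dim(chi_2) = 3*1 = 3 and sum (mult * dim) = 1*3 = 3.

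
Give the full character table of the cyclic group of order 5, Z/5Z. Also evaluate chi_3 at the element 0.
Character table of Z/5Z (irreps indexed chi_0,...,chi_4 with chi_k(m) = zeta_5^(k*m), zeta_5 = exp(2*pi*i/5)):
  irrep \ class  {0} (size 1)  {1} (size 1)    {2} (size 1)    {3} (size 1)    {4} (size 1)  
  chi_0          1             1               1               1               1             
  chi_1          1             exp(2*I*pi/5)   exp(4*I*pi/5)   exp(-4*I*pi/5)  exp(-2*I*pi/5)
  chi_2          1             exp(4*I*pi/5)   exp(-2*I*pi/5)  exp(2*I*pi/5)   exp(-4*I*pi/5)
  chi_3          1             exp(-4*I*pi/5)  exp(2*I*pi/5)   exp(-2*I*pi/5)  exp(4*I*pi/5) 
  chi_4          1             exp(-2*I*pi/5)  exp(-4*I*pi/5)  exp(4*I*pi/5)   exp(2*I*pi/5) 

Spot check: chi_3(0) = zeta_5^(3*0) = zeta_5^0 = 1.

Z/5Z is abelian, so all 5 irreducible complex representations are 1-dimensional. They are given by chi_k(m) = zeta_5^(k*m) for k = 0,...,4. Row orthogonality: sum_m chi_k(m) conj(chi_l(m)) = 5 * [k = l].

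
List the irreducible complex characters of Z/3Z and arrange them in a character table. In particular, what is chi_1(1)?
Character table of Z/3Z (irreps indexed chi_0,...,chi_2 with chi_k(m) = zeta_3^(k*m), zeta_3 = exp(2*pi*i/3)):
  irrep \ class  {0} (size 1)  {1} (size 1)    {2} (size 1)  
  chi_0          1             1               1             
  chi_1          1             exp(2*I*pi/3)   exp(-2*I*pi/3)
  chi_2          1             exp(-2*I*pi/3)  exp(2*I*pi/3) 

Spot check: chi_1(1) = zeta_3^(1*1) = zeta_3^1 = exp(2*I*pi/3).

Explanation: Z/3Z is abelian, so all 3 irreducible complex representations are 1-dimensional. They are given by chi_k(m) = zeta_3^(k*m) for k = 0,...,2. Row orthogonality: sum_m chi_k(m) conj(chi_l(m)) = 3 * [k = l].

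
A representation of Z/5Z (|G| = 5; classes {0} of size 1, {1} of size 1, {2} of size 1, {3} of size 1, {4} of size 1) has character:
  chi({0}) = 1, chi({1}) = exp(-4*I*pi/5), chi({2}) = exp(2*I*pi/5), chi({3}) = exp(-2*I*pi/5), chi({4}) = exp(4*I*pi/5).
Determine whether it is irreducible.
Irreducible: <chi, chi> = 1.

Solution. <chi, chi> = (1/|G|) sum_C |C| * |chi(C)|^2 = (1/5)[1*|1|^2 + 1*|exp(-4*I*pi/5)|^2 + 1*|exp(2*I*pi/5)|^2 + 1*|exp(-2*I*pi/5)|^2 + 1*|exp(4*I*pi/5)|^2]
  = (1/5)[(1) + (1) + (1) + (1) + (1)] = 5/5 = 1.
(Exp terms are combined using exp(i*s)*conj(exp(i*t)) = exp(i*(s-t)), and sums of them are collapsed using the identity that for every m > 1 the m distinct m-th roots of unity sum to 0, e.g. 1 + exp(2*I*pi/3) + exp(-2*I*pi/3) = 0.)
A character is irreducible iff <chi, chi> = 1, so this representation is irreducible.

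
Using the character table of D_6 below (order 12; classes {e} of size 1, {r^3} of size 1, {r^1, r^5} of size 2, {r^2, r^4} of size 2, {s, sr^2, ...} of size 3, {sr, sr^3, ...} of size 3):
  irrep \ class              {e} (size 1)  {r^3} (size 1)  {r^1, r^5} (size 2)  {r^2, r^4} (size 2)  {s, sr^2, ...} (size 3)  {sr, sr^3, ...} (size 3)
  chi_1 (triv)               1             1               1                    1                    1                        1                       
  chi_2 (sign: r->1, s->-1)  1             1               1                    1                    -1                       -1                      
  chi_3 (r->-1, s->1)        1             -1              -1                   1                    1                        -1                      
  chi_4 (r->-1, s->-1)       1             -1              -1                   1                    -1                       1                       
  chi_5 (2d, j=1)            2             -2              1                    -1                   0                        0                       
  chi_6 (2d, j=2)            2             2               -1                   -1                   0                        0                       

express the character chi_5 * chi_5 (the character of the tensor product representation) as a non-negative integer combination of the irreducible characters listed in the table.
chi_5 tensor chi_5 = chi_1 + chi_2 + chi_6 (all other irreducibles have multiplicity 0).

Why: The character of a tensor product is the pointwise product (chi_5 * chi_5)(C) = chi_5(C) * chi_5(C):
  {e}: (2)*(2), {r^3}: (-2)*(-2), {r^1, r^5}: (1)*(1), {r^2, r^4}: (-1)*(-1), {s, sr^2, ...}: (0)*(0), {sr, sr^3, ...}: (0)*(0)
so (chi_5 * chi_5) takes values
  {e} -> 4, {r^3} -> 4, {r^1, r^5} -> 1, {r^2, r^4} -> 1, {s, sr^2, ...} -> 0, {sr, sr^3, ...} -> 0.
Now take the inner product of this character with each irreducible chi from the table, <chi_5*chi_5, chi> = (1/12) sum_C |C| (chi_5*chi_5)(C) conj(chi(C)):
  <chi_5*chi_5, chi_1> = (1/12)[1*(4)*conj(1) + 1*(4)*conj(1) + 2*(1)*conj(1) + 2*(1)*conj(1) + 3*(0)*conj(1) + 3*(0)*conj(1)]
      = (1/12)[(4) + (4) + (2) + (2) + (0) + (0)] = 12/12 = 1
  <chi_5*chi_5, chi_2> = (1/12)[1*(4)*conj(1) + 1*(4)*conj(1) + 2*(1)*conj(1) + 2*(1)*conj(1) + 3*(0)*conj(-1) + 3*(0)*conj(-1)]
      = (1/12)[(4) + (4) + (2) + (2) + (0) + (0)] = 12/12 = 1
  <chi_5*chi_5, chi_3> = (1/12)[1*(4)*conj(1) + 1*(4)*conj(-1) + 2*(1)*conj(-1) + 2*(1)*conj(1) + 3*(0)*conj(1) + 3*(0)*conj(-1)]
      = (1/12)[(4) + (-4) + (-2) + (2) + (0) + (0)] = 0/12 = 0
  <chi_5*chi_5, chi_4> = (1/12)[1*(4)*conj(1) + 1*(4)*conj(-1) + 2*(1)*conj(-1) + 2*(1)*conj(1) + 3*(0)*conj(-1) + 3*(0)*conj(1)]
      = (1/12)[(4) + (-4) + (-2) + (2) + (0) + (0)] = 0/12 = 0
  <chi_5*chi_5, chi_5> = (1/12)[1*(4)*conj(2) + 1*(4)*conj(-2) + 2*(1)*conj(1) + 2*(1)*conj(-1) + 3*(0)*conj(0) + 3*(0)*conj(0)]
      = (1/12)[(8) + (-8) + (2) + (-2) + (0) + (0)] = 0/12 = 0
  <chi_5*chi_5, chi_6> = (1/12)[1*(4)*conj(2) + 1*(4)*conj(2) + 2*(1)*conj(-1) + 2*(1)*conj(-1) + 3*(0)*conj(0) + 3*(0)*conj(0)]
      = (1/12)[(8) + (8) + (-2) + (-2) + (0) + (0)] = 12/12 = 1
Hence the multiplicities are chi_1: 1, chi_2: 1, chi_6: 1. Dimension check: dim(chi_5)*dim(chi_5) = 2*2 = 4 and sum (mult * dim) = 1*1 + 1*1 + 1*2 = 4.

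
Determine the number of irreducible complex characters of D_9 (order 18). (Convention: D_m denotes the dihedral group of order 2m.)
6

Argument: The number of irreducible complex representations of a finite group equals its number of conjugacy classes. D_9 has 6 conjugacy classes ((n+3)/2 for n odd), so D_9 (order 18) has exactly 6 irreducible complex representations.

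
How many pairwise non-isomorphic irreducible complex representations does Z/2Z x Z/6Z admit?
12

Argument: The number of irreducible complex representations of a finite group equals its number of conjugacy classes. Z/2Z x Z/6Z is abelian of order 12, so every element is its own conjugacy class: 12 classes, so Z/2Z x Z/6Z (order 12) has exactly 12 irreducible complex representations.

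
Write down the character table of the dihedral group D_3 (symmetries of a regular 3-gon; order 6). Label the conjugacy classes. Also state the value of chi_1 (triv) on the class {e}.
Conjugacy classes: {e} of size 1, {r^1, r^2} of size 2, {s, sr, ..., sr^2} of size 3.
Character table:
  irrep \ class              {e} (size 1)  {r^1, r^2} (size 2)  {s, sr, ..., sr^2} (size 3)
  chi_1 (triv)               1             1                    1                          
  chi_2 (sign: r->1, s->-1)  1             1                    -1                         
  chi_3 (2d, j=1)            2             -1                   0                          

Spot check: chi_1 (triv) on {e} = 1.

Derivation: D_3 has order 2*3 = 6 with 3 conjugacy classes, hence 3 irreducibles. Sum of squared dims 1 + 1 + 4 = 6 = |G|. Linear characters come from the abelianisation; the 2-dimensional irreps have character r^k -> 2*cos(2*pi*j*k/3), reflections -> 0.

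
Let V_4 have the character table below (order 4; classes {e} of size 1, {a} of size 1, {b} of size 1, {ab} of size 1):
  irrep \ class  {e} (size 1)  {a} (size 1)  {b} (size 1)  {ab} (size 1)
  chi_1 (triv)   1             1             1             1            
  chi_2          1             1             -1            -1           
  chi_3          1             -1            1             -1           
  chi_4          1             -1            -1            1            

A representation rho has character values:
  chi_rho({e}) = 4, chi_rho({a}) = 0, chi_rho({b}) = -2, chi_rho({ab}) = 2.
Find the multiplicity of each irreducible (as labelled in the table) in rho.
Multiplicities: chi_1: 1, chi_2: 1, chi_3: 0, chi_4: 2.

Use <chi_rho, chi> = (1/|G|) sum_C |C| * chi_rho(C) * conj(chi(C)) with |G| = 4 for each irreducible chi in the table:
  <chi_rho, chi_1> = (1/4)[1*(4)*conj(1) + 1*(0)*conj(1) + 1*(-2)*conj(1) + 1*(2)*conj(1)]
      = (1/4)[(4) + (0) + (-2) + (2)] = 4/4 = 1
  <chi_rho, chi_2> = (1/4)[1*(4)*conj(1) + 1*(0)*conj(1) + 1*(-2)*conj(-1) + 1*(2)*conj(-1)]
      = (1/4)[(4) + (0) + (2) + (-2)] = 4/4 = 1
  <chi_rho, chi_3> = (1/4)[1*(4)*conj(1) + 1*(0)*conj(-1) + 1*(-2)*conj(1) + 1*(2)*conj(-1)]
      = (1/4)[(4) + (0) + (-2) + (-2)] = 0/4 = 0
  <chi_rho, chi_4> = (1/4)[1*(4)*conj(1) + 1*(0)*conj(-1) + 1*(-2)*conj(-1) + 1*(2)*conj(1)]
      = (1/4)[(4) + (0) + (2) + (2)] = 8/4 = 2
Dimension check: dim(rho) = sum (mult * dim) = 1*1 + 1*1 + 0*1 + 2*1 = 4 = chi_rho(e) = 4.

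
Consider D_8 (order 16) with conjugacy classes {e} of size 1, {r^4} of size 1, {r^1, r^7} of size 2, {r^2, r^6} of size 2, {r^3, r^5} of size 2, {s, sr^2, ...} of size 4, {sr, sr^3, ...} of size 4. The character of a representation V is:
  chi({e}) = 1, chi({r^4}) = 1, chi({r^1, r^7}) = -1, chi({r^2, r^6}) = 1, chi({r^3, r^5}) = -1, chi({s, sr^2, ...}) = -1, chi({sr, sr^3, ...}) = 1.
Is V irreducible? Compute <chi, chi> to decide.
Irreducible: <chi, chi> = 1.

Argument: <chi, chi> = (1/|G|) sum_C |C| * |chi(C)|^2 = (1/16)[1*|1|^2 + 1*|1|^2 + 2*|-1|^2 + 2*|1|^2 + 2*|-1|^2 + 4*|-1|^2 + 4*|1|^2]
  = (1/16)[(1) + (1) + (2) + (2) + (2) + (4) + (4)] = 16/16 = 1.
A character is irreducible iff <chi, chi> = 1, so this representation is irreducible.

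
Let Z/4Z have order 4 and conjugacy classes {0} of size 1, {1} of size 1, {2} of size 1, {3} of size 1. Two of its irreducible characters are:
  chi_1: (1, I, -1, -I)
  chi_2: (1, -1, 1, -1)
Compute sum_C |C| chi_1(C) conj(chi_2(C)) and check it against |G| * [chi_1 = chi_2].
Sum = 0; so <chi_1, chi_2> = 0 (distinct irreducibles are orthogonal).

Proof sketch: Compute term by term over conjugacy classes (|C| * chi_1(C) * conj(chi_2(C))):
  1*(1)*conj(1) + 1*(I)*conj(-1) + 1*(-1)*conj(1) + 1*(-I)*conj(-1)
  = (1) + (-I) + (-1) + (I)
  = 0.
(Exp terms are combined using exp(i*s)*conj(exp(i*t)) = exp(i*(s-t)), and sums of them are collapsed using the identity that for every m > 1 the m distinct m-th roots of unity sum to 0, e.g. 1 + exp(2*I*pi/3) + exp(-2*I*pi/3) = 0.)
Dividing by |G| = 4 gives 0/4 = 0, matching the row-orthogonality relation <chi_1, chi_2> = [chi_1 = chi_2].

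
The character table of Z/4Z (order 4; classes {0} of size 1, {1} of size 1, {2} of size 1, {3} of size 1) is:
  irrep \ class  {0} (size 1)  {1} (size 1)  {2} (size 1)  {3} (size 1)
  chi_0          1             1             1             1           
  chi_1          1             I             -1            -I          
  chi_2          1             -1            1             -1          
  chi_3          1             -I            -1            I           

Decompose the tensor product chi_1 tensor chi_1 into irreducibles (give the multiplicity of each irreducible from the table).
chi_1 tensor chi_1 = chi_2 (all other irreducibles have multiplicity 0).

The character of a tensor product is the pointwise product (chi_1 * chi_1)(C) = chi_1(C) * chi_1(C):
  {0}: (1)*(1), {1}: (I)*(I), {2}: (-1)*(-1), {3}: (-I)*(-I)
so (chi_1 * chi_1) takes values
  {0} -> 1, {1} -> -1, {2} -> 1, {3} -> -1.
Now take the inner product of this character with each irreducible chi from the table, <chi_1*chi_1, chi> = (1/4) sum_C |C| (chi_1*chi_1)(C) conj(chi(C)):
  <chi_1*chi_1, chi_0> = (1/4)[1*(1)*conj(1) + 1*(-1)*conj(1) + 1*(1)*conj(1) + 1*(-1)*conj(1)]
      = (1/4)[(1) + (-1) + (1) + (-1)] = 0/4 = 0
  <chi_1*chi_1, chi_1> = (1/4)[1*(1)*conj(1) + 1*(-1)*conj(I) + 1*(1)*conj(-1) + 1*(-1)*conj(-I)]
      = (1/4)[(1) + (I) + (-1) + (-I)] = 0/4 = 0
  <chi_1*chi_1, chi_2> = (1/4)[1*(1)*conj(1) + 1*(-1)*conj(-1) + 1*(1)*conj(1) + 1*(-1)*conj(-1)]
      = (1/4)[(1) + (1) + (1) + (1)] = 4/4 = 1
  <chi_1*chi_1, chi_3> = (1/4)[1*(1)*conj(1) + 1*(-1)*conj(-I) + 1*(1)*conj(-1) + 1*(-1)*conj(I)]
      = (1/4)[(1) + (-I) + (-1) + (I)] = 0/4 = 0
(Exp terms are combined using exp(i*s)*conj(exp(i*t)) = exp(i*(s-t)), and sums of them are collapsed using the identity that for every m > 1 the m distinct m-th roots of unity sum to 0, e.g. 1 + exp(2*I*pi/3) + exp(-2*I*pi/3) = 0.)
Hence the multiplicities are chi_2: 1. Dimension check: dim(chi_1)*dim(chi_1) = 1*1 = 1 and sum (mult * dim) = 1*1 = 1.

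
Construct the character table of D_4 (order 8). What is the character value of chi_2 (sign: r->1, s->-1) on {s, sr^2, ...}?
Conjugacy classes: {e} of size 1, {r^2} of size 1, {r^1, r^3} of size 2, {s, sr^2, ...} of size 2, {sr, sr^3, ...} of size 2.
Character table:
  irrep \ class              {e} (size 1)  {r^2} (size 1)  {r^1, r^3} (size 2)  {s, sr^2, ...} (size 2)  {sr, sr^3, ...} (size 2)
  chi_1 (triv)               1             1               1                    1                        1                       
  chi_2 (sign: r->1, s->-1)  1             1               1                    -1                       -1                      
  chi_3 (r->-1, s->1)        1             1               -1                   1                        -1                      
  chi_4 (r->-1, s->-1)       1             1               -1                   -1                       1                       
  chi_5 (2d, j=1)            2             -2              0                    0                        0                       

Spot check: chi_2 (sign: r->1, s->-1) on {s, sr^2, ...} = -1.

Why: D_4 has order 2*4 = 8 with 5 conjugacy classes, hence 5 irreducibles. Sum of squared dims 1 + 1 + 1 + 1 + 4 = 8 = |G|. Linear characters come from the abelianisation; the 2-dimensional irreps have character r^k -> 2*cos(2*pi*j*k/4), reflections -> 0.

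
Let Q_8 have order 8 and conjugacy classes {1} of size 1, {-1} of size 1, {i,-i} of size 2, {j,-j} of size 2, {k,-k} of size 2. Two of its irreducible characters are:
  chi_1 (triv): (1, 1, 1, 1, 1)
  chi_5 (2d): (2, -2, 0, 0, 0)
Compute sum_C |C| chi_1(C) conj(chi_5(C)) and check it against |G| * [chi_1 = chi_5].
Sum = 0; so <chi_1, chi_5> = 0 (distinct irreducibles are orthogonal).

Reasoning: Compute term by term over conjugacy classes (|C| * chi_1(C) * conj(chi_5(C))):
  1*(1)*conj(2) + 1*(1)*conj(-2) + 2*(1)*conj(0) + 2*(1)*conj(0) + 2*(1)*conj(0)
  = (2) + (-2) + (0) + (0) + (0)
  = 0.
Dividing by |G| = 8 gives 0/8 = 0, matching the row-orthogonality relation <chi_1, chi_5> = [chi_1 = chi_5].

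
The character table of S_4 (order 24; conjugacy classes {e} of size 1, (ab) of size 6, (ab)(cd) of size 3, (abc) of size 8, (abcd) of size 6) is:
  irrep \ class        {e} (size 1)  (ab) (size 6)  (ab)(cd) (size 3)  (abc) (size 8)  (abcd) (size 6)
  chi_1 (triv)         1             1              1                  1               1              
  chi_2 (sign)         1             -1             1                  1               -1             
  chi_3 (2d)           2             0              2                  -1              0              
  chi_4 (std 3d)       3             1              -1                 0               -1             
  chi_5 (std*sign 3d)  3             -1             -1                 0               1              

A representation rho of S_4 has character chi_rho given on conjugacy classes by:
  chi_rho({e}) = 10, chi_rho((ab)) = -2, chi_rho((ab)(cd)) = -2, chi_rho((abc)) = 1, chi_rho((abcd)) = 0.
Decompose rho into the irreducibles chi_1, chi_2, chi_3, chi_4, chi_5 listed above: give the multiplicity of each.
Multiplicities: chi_1: 0, chi_2: 1, chi_3: 0, chi_4: 1, chi_5: 2.

Why: Use <chi_rho, chi> = (1/|G|) sum_C |C| * chi_rho(C) * conj(chi(C)) with |G| = 24 for each irreducible chi in the table:
  <chi_rho, chi_1> = (1/24)[1*(10)*conj(1) + 6*(-2)*conj(1) + 3*(-2)*conj(1) + 8*(1)*conj(1) + 6*(0)*conj(1)]
      = (1/24)[(10) + (-12) + (-6) + (8) + (0)] = 0/24 = 0
  <chi_rho, chi_2> = (1/24)[1*(10)*conj(1) + 6*(-2)*conj(-1) + 3*(-2)*conj(1) + 8*(1)*conj(1) + 6*(0)*conj(-1)]
      = (1/24)[(10) + (12) + (-6) + (8) + (0)] = 24/24 = 1
  <chi_rho, chi_3> = (1/24)[1*(10)*conj(2) + 6*(-2)*conj(0) + 3*(-2)*conj(2) + 8*(1)*conj(-1) + 6*(0)*conj(0)]
      = (1/24)[(20) + (0) + (-12) + (-8) + (0)] = 0/24 = 0
  <chi_rho, chi_4> = (1/24)[1*(10)*conj(3) + 6*(-2)*conj(1) + 3*(-2)*conj(-1) + 8*(1)*conj(0) + 6*(0)*conj(-1)]
      = (1/24)[(30) + (-12) + (6) + (0) + (0)] = 24/24 = 1
  <chi_rho, chi_5> = (1/24)[1*(10)*conj(3) + 6*(-2)*conj(-1) + 3*(-2)*conj(-1) + 8*(1)*conj(0) + 6*(0)*conj(1)]
      = (1/24)[(30) + (12) + (6) + (0) + (0)] = 48/24 = 2
Dimension check: dim(rho) = sum (mult * dim) = 0*1 + 1*1 + 0*2 + 1*3 + 2*3 = 10 = chi_rho(e) = 10.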